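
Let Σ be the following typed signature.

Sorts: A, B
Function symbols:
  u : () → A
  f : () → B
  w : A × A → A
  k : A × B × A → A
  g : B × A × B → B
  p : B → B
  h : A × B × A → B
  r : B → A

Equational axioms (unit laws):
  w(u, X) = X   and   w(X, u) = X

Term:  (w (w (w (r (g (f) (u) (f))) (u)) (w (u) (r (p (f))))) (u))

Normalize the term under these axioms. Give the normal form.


1. (w (w (w (r (g (f) (u) (f))) (u)) (w (u) (r (p (f))))) (u))  →  (w (w (r (g (f) (u) (f))) (u)) (w (u) (r (p (f)))))
2. (w (w (r (g (f) (u) (f))) (u)) (w (u) (r (p (f)))))  →  (w (r (g (f) (u) (f))) (w (u) (r (p (f)))))
3. (w (r (g (f) (u) (f))) (w (u) (r (p (f)))))  →  (w (r (g (f) (u) (f))) (r (p (f))))

normal form = (w (r (g (f) (u) (f))) (r (p (f))))


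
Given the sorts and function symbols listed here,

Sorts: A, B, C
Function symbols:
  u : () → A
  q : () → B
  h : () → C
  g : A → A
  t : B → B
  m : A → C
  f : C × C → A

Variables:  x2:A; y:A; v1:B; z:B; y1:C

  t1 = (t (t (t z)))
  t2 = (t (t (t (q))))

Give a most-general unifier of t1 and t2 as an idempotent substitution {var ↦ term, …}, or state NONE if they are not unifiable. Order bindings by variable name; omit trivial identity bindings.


{z ↦ (q)}


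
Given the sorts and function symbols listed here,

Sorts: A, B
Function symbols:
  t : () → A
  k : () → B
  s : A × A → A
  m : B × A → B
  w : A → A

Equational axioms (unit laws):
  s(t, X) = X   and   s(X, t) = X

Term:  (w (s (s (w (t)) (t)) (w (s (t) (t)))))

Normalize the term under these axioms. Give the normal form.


1. (w (s (s (w (t)) (t)) (w (s (t) (t)))))  →  (w (s (w (t)) (w (s (t) (t)))))
2. (w (s (w (t)) (w (s (t) (t)))))  →  (w (s (w (t)) (w (t))))

normal form = (w (s (w (t)) (w (t))))


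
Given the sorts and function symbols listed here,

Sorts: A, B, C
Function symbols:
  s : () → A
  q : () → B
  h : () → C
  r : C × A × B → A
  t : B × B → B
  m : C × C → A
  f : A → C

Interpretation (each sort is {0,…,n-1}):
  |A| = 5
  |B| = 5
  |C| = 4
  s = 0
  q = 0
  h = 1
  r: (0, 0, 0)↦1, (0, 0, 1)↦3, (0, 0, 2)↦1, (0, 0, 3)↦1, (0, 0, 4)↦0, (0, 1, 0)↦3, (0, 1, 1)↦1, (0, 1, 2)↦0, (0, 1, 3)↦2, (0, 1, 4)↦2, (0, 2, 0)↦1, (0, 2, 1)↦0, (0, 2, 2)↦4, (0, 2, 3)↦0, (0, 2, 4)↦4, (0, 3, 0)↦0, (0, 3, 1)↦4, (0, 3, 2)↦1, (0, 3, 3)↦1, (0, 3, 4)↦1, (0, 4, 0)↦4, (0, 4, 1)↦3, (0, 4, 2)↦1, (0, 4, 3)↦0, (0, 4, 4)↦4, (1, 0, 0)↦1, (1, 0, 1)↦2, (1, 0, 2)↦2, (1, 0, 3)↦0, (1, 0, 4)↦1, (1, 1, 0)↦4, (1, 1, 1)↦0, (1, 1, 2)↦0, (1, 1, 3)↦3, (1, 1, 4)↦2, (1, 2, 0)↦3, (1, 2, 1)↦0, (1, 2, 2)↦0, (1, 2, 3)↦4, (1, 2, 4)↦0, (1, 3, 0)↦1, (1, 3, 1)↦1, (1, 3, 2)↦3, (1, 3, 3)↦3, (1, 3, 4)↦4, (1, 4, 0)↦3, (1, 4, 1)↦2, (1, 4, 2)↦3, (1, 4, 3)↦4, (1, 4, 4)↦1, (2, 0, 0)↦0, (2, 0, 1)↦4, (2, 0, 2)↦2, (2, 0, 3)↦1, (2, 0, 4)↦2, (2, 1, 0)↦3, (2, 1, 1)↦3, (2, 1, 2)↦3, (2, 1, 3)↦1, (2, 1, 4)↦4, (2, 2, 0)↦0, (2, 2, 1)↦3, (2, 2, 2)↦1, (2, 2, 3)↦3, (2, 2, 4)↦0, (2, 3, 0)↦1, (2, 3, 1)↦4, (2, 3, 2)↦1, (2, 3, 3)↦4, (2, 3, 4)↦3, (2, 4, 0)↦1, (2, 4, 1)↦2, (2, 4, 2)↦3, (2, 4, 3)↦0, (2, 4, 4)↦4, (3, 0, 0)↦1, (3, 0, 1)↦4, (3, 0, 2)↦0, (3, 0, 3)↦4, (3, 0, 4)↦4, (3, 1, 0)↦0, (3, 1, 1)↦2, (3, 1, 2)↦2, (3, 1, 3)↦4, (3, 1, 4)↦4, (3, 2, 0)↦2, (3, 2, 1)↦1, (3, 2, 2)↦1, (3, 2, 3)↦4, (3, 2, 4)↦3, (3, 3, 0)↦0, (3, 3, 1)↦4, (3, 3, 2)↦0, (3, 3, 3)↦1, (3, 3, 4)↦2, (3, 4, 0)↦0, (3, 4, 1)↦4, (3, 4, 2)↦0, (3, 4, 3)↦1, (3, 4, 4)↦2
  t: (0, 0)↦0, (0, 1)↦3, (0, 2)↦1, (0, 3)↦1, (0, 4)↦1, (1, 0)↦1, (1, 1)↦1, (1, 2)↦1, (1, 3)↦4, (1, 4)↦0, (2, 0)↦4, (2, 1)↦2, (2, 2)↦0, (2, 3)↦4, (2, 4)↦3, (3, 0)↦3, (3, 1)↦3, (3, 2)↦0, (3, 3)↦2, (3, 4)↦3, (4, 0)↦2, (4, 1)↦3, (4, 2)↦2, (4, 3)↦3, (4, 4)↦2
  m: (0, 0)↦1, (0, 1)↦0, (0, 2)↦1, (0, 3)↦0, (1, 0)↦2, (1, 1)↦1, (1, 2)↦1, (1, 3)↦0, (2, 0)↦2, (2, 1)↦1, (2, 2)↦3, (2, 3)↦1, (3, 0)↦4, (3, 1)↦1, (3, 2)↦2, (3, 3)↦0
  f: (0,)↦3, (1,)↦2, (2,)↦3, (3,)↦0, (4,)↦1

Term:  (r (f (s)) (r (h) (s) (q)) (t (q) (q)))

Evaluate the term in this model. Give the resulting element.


  s = 0
  (f (s)) = f(0,) = 3
  h = 1
  s = 0
  q = 0
  (r (h) (s) (q)) = r(1, 0, 0) = 1
  q = 0
  q = 0
  (t (q) (q)) = t(0, 0) = 0
  (r (f (s)) (r (h) (s) (q)) (t (q) (q))) = r(3, 1, 0) = 0

value = 0


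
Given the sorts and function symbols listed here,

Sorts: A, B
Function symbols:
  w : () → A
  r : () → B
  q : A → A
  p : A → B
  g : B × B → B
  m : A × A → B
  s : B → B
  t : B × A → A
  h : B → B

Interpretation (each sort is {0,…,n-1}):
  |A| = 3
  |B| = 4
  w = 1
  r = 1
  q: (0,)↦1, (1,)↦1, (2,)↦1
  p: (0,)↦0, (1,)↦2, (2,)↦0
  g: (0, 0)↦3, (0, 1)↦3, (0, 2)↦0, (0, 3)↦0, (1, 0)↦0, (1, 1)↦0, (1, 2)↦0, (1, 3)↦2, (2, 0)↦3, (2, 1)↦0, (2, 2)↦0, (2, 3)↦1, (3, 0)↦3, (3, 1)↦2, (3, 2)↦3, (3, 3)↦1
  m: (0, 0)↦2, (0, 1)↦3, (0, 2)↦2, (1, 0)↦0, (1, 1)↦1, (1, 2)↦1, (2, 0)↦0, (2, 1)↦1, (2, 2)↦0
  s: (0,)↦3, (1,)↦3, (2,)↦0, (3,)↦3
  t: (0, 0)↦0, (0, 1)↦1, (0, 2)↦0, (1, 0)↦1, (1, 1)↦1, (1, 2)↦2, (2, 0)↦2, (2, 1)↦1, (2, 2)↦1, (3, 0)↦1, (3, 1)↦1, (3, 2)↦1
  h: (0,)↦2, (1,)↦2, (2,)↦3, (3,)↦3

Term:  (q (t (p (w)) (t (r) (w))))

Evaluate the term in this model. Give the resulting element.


value = 1

  w = 1
  (p (w)) = p(1,) = 2
  r = 1
  w = 1
  (t (r) (w)) = t(1, 1) = 1
  (t (p (w)) (t (r) (w))) = t(2, 1) = 1
  (q (t (p (w)) (t (r) (w)))) = q(1,) = 1


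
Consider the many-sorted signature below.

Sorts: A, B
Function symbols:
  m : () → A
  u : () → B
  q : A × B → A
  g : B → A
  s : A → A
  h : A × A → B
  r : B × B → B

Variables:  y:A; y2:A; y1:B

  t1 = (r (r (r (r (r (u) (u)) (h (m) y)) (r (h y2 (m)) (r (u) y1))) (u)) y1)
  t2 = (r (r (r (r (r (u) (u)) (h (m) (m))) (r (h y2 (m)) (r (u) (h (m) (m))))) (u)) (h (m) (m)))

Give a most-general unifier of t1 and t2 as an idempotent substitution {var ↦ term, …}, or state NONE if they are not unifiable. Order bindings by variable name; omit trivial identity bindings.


{y ↦ (m), y1 ↦ (h (m) (m))}


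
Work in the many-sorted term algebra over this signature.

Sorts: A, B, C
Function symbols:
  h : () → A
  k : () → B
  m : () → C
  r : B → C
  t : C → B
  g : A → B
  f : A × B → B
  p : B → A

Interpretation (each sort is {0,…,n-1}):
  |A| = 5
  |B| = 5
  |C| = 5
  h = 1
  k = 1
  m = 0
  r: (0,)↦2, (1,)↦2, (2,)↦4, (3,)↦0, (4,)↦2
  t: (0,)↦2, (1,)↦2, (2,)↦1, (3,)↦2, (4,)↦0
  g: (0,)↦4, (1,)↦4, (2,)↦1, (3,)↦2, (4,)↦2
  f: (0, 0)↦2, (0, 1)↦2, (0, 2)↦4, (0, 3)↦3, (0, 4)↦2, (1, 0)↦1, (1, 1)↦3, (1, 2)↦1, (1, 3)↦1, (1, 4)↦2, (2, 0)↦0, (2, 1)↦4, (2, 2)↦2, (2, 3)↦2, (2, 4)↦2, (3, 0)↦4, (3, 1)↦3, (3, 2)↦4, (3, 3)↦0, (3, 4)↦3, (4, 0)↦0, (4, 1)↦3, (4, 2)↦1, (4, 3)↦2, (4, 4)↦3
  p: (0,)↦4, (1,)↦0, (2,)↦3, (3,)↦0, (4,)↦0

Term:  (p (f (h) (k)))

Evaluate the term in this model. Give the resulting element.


value = 0

  h = 1
  k = 1
  (f (h) (k)) = f(1, 1) = 3
  (p (f (h) (k))) = p(3,) = 0


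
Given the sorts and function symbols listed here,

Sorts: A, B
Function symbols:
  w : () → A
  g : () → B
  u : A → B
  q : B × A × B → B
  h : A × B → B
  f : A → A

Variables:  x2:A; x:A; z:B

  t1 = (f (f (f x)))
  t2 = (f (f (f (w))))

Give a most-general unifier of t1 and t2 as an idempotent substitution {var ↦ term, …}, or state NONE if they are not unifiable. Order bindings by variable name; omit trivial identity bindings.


{x ↦ (w)}


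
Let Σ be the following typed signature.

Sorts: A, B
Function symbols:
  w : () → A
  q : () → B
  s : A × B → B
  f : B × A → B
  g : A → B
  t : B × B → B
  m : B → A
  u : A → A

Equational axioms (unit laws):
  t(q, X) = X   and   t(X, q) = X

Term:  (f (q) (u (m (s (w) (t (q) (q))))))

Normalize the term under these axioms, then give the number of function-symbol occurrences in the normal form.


1. (f (q) (u (m (s (w) (t (q) (q))))))  →  (f (q) (u (m (s (w) (q)))))
normal form: (f (q) (u (m (s (w) (q)))))

size = 7


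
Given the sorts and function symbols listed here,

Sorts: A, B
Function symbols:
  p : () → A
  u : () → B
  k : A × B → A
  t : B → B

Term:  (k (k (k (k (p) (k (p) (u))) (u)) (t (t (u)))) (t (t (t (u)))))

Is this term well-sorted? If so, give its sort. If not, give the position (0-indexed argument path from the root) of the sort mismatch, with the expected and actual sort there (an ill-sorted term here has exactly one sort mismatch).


        (p) : A
          (p) : A
          (u) : B
        (k (p) (u)) : A
      (k (p) (k (p) (u))) : ✗ arg 1 at [0, 0, 0, 1] has sort A, expected B
      (u) : B
        (u) : B
      (t (u)) : B
    (t (t (u))) : B
        (u) : B
      (t (u)) : B
    (t (t (u))) : B
  (t (t (t (u)))) : B

ill-sorted at position [0, 0, 0, 1]: expected B, got A


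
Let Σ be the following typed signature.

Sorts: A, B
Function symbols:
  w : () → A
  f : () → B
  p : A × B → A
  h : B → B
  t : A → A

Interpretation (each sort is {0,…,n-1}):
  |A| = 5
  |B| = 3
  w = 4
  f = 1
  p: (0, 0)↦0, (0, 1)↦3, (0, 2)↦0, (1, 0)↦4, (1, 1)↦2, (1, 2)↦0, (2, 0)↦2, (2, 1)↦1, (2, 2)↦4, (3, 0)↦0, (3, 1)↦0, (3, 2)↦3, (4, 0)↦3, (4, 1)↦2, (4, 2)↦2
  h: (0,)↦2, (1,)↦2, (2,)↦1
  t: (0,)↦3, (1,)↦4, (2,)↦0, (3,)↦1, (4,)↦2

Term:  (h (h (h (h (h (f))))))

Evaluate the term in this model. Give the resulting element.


value = 2

  f = 1
  (h (f)) = h(1,) = 2
  (h (h (f))) = h(2,) = 1
  (h (h (h (f)))) = h(1,) = 2
  (h (h (h (h (f))))) = h(2,) = 1
  (h (h (h (h (h (f)))))) = h(1,) = 2


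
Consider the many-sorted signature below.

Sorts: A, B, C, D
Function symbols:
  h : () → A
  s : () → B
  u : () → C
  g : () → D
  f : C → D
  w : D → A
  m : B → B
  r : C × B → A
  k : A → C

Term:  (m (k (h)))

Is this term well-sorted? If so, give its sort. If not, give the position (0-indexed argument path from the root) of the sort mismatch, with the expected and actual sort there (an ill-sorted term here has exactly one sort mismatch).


    (h) : A
  (k (h)) : C
(m (k (h))) : ✗ arg 0 at [0] has sort C, expected B

ill-sorted at position [0]: expected B, got C


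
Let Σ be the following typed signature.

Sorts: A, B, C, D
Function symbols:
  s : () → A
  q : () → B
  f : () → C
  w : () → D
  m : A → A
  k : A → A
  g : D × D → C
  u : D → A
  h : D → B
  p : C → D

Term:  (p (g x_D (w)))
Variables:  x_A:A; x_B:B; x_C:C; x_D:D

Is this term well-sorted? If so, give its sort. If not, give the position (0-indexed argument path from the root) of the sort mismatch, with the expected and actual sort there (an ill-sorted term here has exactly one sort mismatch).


well-sorted; sort = D

    x_D : D
    (w) : D
  (g x_D (w)) : C
(p (g x_D (w))) : D


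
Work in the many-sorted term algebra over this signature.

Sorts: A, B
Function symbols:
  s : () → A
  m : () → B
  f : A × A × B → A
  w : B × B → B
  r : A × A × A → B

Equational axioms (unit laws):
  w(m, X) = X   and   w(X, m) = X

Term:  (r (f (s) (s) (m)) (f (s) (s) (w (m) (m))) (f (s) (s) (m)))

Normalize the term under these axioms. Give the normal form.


normal form = (r (f (s) (s) (m)) (f (s) (s) (m)) (f (s) (s) (m)))

1. (r (f (s) (s) (m)) (f (s) (s) (w (m) (m))) (f (s) (s) (m)))  →  (r (f (s) (s) (m)) (f (s) (s) (m)) (f (s) (s) (m)))


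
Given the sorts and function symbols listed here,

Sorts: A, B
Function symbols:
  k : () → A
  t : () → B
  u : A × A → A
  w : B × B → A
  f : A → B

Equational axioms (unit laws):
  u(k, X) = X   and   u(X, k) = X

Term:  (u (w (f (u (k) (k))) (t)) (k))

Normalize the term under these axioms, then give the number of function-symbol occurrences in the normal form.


1. (u (w (f (u (k) (k))) (t)) (k))  →  (w (f (u (k) (k))) (t))
2. (w (f (u (k) (k))) (t))  →  (w (f (k)) (t))
normal form: (w (f (k)) (t))

size = 4


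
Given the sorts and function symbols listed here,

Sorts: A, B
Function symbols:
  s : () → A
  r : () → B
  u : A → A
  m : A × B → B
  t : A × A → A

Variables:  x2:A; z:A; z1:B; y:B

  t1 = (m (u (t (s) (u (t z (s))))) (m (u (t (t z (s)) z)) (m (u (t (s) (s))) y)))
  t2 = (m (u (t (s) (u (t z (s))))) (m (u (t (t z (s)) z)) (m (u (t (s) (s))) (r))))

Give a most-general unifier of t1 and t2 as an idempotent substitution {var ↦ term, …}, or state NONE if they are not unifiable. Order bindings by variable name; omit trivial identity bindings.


{y ↦ (r)}


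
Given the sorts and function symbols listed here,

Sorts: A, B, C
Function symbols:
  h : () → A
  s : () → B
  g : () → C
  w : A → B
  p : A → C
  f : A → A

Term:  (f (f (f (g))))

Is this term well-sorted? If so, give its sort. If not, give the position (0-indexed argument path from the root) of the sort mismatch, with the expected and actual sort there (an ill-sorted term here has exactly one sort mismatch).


      (g) : C
    (f (g)) : ✗ arg 0 at [0, 0, 0] has sort C, expected A

ill-sorted at position [0, 0, 0]: expected A, got C


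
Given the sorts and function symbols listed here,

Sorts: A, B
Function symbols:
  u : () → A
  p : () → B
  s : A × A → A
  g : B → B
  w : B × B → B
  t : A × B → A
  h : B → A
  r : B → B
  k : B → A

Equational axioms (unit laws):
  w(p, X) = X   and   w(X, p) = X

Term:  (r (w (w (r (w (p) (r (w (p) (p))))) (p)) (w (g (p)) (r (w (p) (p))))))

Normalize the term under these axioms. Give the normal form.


normal form = (r (w (r (r (p))) (w (g (p)) (r (p)))))

1. (r (w (w (r (w (p) (r (w (p) (p))))) (p)) (w (g (p)) (r (w (p) (p))))))  →  (r (w (r (w (p) (r (w (p) (p))))) (w (g (p)) (r (w (p) (p))))))
2. (r (w (r (w (p) (r (w (p) (p))))) (w (g (p)) (r (w (p) (p))))))  →  (r (w (r (r (w (p) (p)))) (w (g (p)) (r (w (p) (p))))))
3. (r (w (r (r (w (p) (p)))) (w (g (p)) (r (w (p) (p))))))  →  (r (w (r (r (p))) (w (g (p)) (r (w (p) (p))))))
4. (r (w (r (r (p))) (w (g (p)) (r (w (p) (p))))))  →  (r (w (r (r (p))) (w (g (p)) (r (p)))))


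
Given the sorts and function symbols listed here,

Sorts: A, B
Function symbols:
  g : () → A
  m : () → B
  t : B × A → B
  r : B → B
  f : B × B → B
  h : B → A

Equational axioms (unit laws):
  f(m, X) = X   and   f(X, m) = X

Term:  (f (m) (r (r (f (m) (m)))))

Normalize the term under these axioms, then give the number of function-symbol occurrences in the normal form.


size = 3

1. (f (m) (r (r (f (m) (m)))))  →  (r (r (f (m) (m))))
2. (r (r (f (m) (m))))  →  (r (r (m)))
normal form: (r (r (m)))


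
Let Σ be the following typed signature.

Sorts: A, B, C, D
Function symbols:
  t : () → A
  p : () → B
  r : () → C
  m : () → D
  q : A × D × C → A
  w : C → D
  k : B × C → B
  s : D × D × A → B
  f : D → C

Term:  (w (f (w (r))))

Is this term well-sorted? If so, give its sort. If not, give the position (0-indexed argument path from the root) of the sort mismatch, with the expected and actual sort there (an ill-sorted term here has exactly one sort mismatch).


      (r) : C
    (w (r)) : D
  (f (w (r))) : C
(w (f (w (r)))) : D

well-sorted; sort = D


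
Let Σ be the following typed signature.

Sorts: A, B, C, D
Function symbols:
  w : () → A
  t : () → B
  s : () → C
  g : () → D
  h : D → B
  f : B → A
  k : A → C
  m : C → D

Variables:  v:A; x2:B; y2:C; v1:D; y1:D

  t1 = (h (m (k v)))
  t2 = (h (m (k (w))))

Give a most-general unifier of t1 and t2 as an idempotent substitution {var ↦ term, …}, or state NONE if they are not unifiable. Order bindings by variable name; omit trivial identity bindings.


{v ↦ (w)}


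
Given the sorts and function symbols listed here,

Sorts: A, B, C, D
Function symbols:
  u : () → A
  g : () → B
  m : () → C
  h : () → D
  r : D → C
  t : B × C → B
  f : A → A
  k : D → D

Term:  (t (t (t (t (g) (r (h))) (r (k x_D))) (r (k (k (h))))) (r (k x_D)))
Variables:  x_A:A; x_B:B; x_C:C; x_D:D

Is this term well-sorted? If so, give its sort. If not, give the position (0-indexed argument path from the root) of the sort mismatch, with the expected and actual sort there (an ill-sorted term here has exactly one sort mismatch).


        (g) : B
          (h) : D
        (r (h)) : C
      (t (g) (r (h))) : B
          x_D : D
        (k x_D) : D
      (r (k x_D)) : C
    (t (t (g) (r (h))) (r (k x_D))) : B
          (h) : D
        (k (h)) : D
      (k (k (h))) : D
    (r (k (k (h)))) : C
  (t (t (t (g) (r (h))) (r (k x_D))) (r (k (k (h))))) : B
      x_D : D
    (k x_D) : D
  (r (k x_D)) : C
(t (t (t (t (g) (r (h))) (r (k x_D))) (r (k (k (h))))) (r (k x_D))) : B

well-sorted; sort = B


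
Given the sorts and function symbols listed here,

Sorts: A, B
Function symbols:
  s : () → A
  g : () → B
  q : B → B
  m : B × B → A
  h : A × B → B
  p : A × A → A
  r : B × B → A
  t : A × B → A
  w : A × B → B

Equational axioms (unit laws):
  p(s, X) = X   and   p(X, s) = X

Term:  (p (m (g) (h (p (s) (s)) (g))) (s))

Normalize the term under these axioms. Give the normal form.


1. (p (m (g) (h (p (s) (s)) (g))) (s))  →  (m (g) (h (p (s) (s)) (g)))
2. (m (g) (h (p (s) (s)) (g)))  →  (m (g) (h (s) (g)))

normal form = (m (g) (h (s) (g)))


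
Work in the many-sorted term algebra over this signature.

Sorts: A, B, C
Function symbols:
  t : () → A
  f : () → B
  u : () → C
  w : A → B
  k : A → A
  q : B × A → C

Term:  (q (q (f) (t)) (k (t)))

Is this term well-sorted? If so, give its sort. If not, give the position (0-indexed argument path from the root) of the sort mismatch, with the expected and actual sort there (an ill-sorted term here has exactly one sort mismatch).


    (f) : B
    (t) : A
  (q (f) (t)) : C
    (t) : A
  (k (t)) : A
(q (q (f) (t)) (k (t))) : ✗ arg 0 at [0] has sort C, expected B

ill-sorted at position [0]: expected B, got C


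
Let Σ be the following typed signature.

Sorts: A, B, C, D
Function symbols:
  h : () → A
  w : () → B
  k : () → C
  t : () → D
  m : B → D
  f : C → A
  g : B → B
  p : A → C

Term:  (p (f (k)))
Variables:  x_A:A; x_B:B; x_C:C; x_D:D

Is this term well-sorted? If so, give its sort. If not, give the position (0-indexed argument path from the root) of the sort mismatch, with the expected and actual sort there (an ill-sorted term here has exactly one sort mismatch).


    (k) : C
  (f (k)) : A
(p (f (k))) : C

well-sorted; sort = C


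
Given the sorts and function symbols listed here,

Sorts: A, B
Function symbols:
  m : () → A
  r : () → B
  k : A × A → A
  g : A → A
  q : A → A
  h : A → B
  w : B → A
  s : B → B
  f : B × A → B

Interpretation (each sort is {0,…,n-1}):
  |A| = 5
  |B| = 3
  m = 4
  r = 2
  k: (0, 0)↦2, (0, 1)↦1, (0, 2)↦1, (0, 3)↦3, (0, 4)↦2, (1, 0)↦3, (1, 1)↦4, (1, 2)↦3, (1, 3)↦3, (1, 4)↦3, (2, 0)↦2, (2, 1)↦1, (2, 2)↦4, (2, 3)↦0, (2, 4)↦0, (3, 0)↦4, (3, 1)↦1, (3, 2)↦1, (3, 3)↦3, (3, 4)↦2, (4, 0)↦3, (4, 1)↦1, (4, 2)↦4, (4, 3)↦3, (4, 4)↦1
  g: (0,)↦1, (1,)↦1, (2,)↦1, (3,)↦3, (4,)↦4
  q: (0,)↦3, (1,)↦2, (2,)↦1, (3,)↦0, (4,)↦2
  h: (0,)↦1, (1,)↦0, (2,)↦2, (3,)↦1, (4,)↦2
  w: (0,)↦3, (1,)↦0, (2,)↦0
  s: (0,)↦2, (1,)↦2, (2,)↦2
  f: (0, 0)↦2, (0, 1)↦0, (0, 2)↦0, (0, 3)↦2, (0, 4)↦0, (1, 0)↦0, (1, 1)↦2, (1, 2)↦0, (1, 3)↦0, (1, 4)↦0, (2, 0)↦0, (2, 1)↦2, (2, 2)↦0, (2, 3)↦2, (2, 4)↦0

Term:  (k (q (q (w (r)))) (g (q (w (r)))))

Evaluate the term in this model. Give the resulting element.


value = 3

  r = 2
  (w (r)) = w(2,) = 0
  (q (w (r))) = q(0,) = 3
  (q (q (w (r)))) = q(3,) = 0
  r = 2
  (w (r)) = w(2,) = 0
  (q (w (r))) = q(0,) = 3
  (g (q (w (r)))) = g(3,) = 3
  (k (q (q (w (r)))) (g (q (w (r))))) = k(0, 3) = 3


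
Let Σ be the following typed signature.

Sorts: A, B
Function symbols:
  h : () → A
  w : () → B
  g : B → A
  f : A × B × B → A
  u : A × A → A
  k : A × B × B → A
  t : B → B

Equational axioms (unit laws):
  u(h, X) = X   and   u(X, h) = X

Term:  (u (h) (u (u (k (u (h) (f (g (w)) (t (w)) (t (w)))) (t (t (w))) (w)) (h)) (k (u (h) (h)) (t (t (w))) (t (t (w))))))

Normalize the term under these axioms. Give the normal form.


normal form = (u (k (f (g (w)) (t (w)) (t (w))) (t (t (w))) (w)) (k (h) (t (t (w))) (t (t (w)))))

1. (u (h) (u (u (k (u (h) (f (g (w)) (t (w)) (t (w)))) (t (t (w))) (w)) (h)) (k (u (h) (h)) (t (t (w))) (t (t (w))))))  →  (u (u (k (u (h) (f (g (w)) (t (w)) (t (w)))) (t (t (w))) (w)) (h)) (k (u (h) (h)) (t (t (w))) (t (t (w)))))
2. (u (u (k (u (h) (f (g (w)) (t (w)) (t (w)))) (t (t (w))) (w)) (h)) (k (u (h) (h)) (t (t (w))) (t (t (w)))))  →  (u (k (u (h) (f (g (w)) (t (w)) (t (w)))) (t (t (w))) (w)) (k (u (h) (h)) (t (t (w))) (t (t (w)))))
3. (u (k (u (h) (f (g (w)) (t (w)) (t (w)))) (t (t (w))) (w)) (k (u (h) (h)) (t (t (w))) (t (t (w)))))  →  (u (k (f (g (w)) (t (w)) (t (w))) (t (t (w))) (w)) (k (u (h) (h)) (t (t (w))) (t (t (w)))))
4. (u (k (f (g (w)) (t (w)) (t (w))) (t (t (w))) (w)) (k (u (h) (h)) (t (t (w))) (t (t (w)))))  →  (u (k (f (g (w)) (t (w)) (t (w))) (t (t (w))) (w)) (k (h) (t (t (w))) (t (t (w)))))


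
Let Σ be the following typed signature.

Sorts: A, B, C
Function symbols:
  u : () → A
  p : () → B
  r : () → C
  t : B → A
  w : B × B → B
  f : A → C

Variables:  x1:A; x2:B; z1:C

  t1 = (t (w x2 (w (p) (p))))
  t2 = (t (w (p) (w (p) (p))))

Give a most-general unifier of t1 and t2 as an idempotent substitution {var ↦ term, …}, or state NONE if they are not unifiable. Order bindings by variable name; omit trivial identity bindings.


{x2 ↦ (p)}


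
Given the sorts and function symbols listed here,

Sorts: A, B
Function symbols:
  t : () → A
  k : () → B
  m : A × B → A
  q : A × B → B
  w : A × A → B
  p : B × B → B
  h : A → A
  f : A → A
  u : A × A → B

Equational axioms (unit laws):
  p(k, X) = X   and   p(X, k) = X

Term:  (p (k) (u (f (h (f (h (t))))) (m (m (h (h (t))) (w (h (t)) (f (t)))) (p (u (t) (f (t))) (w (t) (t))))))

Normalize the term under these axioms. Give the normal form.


normal form = (u (f (h (f (h (t))))) (m (m (h (h (t))) (w (h (t)) (f (t)))) (p (u (t) (f (t))) (w (t) (t)))))

1. (p (k) (u (f (h (f (h (t))))) (m (m (h (h (t))) (w (h (t)) (f (t)))) (p (u (t) (f (t))) (w (t) (t))))))  →  (u (f (h (f (h (t))))) (m (m (h (h (t))) (w (h (t)) (f (t)))) (p (u (t) (f (t))) (w (t) (t)))))


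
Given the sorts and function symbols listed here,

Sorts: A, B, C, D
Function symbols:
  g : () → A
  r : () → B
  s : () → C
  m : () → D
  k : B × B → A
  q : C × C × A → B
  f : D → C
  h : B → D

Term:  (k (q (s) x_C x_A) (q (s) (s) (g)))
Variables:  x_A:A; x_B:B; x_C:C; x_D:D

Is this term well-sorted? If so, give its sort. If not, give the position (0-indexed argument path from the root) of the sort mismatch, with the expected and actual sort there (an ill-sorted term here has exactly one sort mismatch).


well-sorted; sort = A

    (s) : C
    x_C : C
    x_A : A
  (q (s) x_C x_A) : B
    (s) : C
    (s) : C
    (g) : A
  (q (s) (s) (g)) : B
(k (q (s) x_C x_A) (q (s) (s) (g))) : A


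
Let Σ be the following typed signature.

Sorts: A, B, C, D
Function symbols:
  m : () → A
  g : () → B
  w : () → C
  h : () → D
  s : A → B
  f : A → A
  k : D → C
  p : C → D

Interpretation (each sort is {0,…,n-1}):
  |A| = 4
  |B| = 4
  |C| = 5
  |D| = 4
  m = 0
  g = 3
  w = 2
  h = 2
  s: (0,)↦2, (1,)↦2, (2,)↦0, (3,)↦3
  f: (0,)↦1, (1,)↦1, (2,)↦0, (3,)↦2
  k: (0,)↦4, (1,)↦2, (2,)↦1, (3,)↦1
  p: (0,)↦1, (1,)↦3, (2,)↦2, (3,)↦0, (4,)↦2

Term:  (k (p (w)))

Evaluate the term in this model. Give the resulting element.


value = 1

  w = 2
  (p (w)) = p(2,) = 2
  (k (p (w))) = k(2,) = 1


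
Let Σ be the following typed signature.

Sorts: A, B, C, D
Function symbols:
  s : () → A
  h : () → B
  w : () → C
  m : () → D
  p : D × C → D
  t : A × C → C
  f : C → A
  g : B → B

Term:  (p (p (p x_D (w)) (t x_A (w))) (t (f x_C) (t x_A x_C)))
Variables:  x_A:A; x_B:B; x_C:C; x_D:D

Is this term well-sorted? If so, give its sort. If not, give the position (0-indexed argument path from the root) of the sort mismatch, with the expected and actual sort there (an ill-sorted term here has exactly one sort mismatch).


      x_D : D
      (w) : C
    (p x_D (w)) : D
      x_A : A
      (w) : C
    (t x_A (w)) : C
  (p (p x_D (w)) (t x_A (w))) : D
      x_C : C
    (f x_C) : A
      x_A : A
      x_C : C
    (t x_A x_C) : C
  (t (f x_C) (t x_A x_C)) : C
(p (p (p x_D (w)) (t x_A (w))) (t (f x_C) (t x_A x_C))) : D

well-sorted; sort = D


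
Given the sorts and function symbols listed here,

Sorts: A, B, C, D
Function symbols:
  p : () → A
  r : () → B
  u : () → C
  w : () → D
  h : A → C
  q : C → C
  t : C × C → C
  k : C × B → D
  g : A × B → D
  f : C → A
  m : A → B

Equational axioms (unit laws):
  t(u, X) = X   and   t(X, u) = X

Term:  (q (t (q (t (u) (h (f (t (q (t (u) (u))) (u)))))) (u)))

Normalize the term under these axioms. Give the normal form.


normal form = (q (q (h (f (q (u))))))

1. (q (t (q (t (u) (h (f (t (q (t (u) (u))) (u)))))) (u)))  →  (q (q (t (u) (h (f (t (q (t (u) (u))) (u)))))))
2. (q (q (t (u) (h (f (t (q (t (u) (u))) (u)))))))  →  (q (q (h (f (t (q (t (u) (u))) (u))))))
3. (q (q (h (f (t (q (t (u) (u))) (u))))))  →  (q (q (h (f (q (t (u) (u)))))))
4. (q (q (h (f (q (t (u) (u)))))))  →  (q (q (h (f (q (u))))))


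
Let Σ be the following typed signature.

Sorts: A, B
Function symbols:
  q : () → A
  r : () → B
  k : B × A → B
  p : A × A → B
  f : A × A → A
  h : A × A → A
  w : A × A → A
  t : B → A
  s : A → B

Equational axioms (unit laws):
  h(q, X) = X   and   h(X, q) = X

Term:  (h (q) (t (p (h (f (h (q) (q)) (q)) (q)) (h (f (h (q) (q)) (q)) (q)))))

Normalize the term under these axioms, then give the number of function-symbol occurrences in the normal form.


1. (h (q) (t (p (h (f (h (q) (q)) (q)) (q)) (h (f (h (q) (q)) (q)) (q)))))  →  (t (p (h (f (h (q) (q)) (q)) (q)) (h (f (h (q) (q)) (q)) (q))))
2. (t (p (h (f (h (q) (q)) (q)) (q)) (h (f (h (q) (q)) (q)) (q))))  →  (t (p (f (h (q) (q)) (q)) (h (f (h (q) (q)) (q)) (q))))
3. (t (p (f (h (q) (q)) (q)) (h (f (h (q) (q)) (q)) (q))))  →  (t (p (f (q) (q)) (h (f (h (q) (q)) (q)) (q))))
4. (t (p (f (q) (q)) (h (f (h (q) (q)) (q)) (q))))  →  (t (p (f (q) (q)) (f (h (q) (q)) (q))))
5. (t (p (f (q) (q)) (f (h (q) (q)) (q))))  →  (t (p (f (q) (q)) (f (q) (q))))
normal form: (t (p (f (q) (q)) (f (q) (q))))

size = 8


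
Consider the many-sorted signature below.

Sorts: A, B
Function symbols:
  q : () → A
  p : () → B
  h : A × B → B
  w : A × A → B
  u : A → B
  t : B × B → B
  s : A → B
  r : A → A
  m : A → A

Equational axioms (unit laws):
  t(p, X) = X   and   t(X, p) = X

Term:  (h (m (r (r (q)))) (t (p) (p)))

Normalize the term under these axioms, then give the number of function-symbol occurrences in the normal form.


size = 6

1. (h (m (r (r (q)))) (t (p) (p)))  →  (h (m (r (r (q)))) (p))
normal form: (h (m (r (r (q)))) (p))


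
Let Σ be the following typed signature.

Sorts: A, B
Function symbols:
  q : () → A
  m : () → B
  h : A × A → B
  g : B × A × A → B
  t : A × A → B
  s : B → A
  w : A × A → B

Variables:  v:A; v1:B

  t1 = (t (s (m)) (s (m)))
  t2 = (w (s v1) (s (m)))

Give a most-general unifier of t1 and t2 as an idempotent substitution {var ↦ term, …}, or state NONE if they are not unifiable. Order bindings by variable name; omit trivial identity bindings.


NONE (not unifiable)

head clash or occurs-check failure — not unifiable


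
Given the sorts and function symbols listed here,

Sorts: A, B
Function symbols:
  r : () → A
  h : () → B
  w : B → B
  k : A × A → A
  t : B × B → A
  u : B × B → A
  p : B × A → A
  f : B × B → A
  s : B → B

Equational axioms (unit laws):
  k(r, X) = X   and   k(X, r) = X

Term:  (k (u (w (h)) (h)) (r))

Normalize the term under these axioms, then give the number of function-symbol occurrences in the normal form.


size = 4

1. (k (u (w (h)) (h)) (r))  →  (u (w (h)) (h))
normal form: (u (w (h)) (h))


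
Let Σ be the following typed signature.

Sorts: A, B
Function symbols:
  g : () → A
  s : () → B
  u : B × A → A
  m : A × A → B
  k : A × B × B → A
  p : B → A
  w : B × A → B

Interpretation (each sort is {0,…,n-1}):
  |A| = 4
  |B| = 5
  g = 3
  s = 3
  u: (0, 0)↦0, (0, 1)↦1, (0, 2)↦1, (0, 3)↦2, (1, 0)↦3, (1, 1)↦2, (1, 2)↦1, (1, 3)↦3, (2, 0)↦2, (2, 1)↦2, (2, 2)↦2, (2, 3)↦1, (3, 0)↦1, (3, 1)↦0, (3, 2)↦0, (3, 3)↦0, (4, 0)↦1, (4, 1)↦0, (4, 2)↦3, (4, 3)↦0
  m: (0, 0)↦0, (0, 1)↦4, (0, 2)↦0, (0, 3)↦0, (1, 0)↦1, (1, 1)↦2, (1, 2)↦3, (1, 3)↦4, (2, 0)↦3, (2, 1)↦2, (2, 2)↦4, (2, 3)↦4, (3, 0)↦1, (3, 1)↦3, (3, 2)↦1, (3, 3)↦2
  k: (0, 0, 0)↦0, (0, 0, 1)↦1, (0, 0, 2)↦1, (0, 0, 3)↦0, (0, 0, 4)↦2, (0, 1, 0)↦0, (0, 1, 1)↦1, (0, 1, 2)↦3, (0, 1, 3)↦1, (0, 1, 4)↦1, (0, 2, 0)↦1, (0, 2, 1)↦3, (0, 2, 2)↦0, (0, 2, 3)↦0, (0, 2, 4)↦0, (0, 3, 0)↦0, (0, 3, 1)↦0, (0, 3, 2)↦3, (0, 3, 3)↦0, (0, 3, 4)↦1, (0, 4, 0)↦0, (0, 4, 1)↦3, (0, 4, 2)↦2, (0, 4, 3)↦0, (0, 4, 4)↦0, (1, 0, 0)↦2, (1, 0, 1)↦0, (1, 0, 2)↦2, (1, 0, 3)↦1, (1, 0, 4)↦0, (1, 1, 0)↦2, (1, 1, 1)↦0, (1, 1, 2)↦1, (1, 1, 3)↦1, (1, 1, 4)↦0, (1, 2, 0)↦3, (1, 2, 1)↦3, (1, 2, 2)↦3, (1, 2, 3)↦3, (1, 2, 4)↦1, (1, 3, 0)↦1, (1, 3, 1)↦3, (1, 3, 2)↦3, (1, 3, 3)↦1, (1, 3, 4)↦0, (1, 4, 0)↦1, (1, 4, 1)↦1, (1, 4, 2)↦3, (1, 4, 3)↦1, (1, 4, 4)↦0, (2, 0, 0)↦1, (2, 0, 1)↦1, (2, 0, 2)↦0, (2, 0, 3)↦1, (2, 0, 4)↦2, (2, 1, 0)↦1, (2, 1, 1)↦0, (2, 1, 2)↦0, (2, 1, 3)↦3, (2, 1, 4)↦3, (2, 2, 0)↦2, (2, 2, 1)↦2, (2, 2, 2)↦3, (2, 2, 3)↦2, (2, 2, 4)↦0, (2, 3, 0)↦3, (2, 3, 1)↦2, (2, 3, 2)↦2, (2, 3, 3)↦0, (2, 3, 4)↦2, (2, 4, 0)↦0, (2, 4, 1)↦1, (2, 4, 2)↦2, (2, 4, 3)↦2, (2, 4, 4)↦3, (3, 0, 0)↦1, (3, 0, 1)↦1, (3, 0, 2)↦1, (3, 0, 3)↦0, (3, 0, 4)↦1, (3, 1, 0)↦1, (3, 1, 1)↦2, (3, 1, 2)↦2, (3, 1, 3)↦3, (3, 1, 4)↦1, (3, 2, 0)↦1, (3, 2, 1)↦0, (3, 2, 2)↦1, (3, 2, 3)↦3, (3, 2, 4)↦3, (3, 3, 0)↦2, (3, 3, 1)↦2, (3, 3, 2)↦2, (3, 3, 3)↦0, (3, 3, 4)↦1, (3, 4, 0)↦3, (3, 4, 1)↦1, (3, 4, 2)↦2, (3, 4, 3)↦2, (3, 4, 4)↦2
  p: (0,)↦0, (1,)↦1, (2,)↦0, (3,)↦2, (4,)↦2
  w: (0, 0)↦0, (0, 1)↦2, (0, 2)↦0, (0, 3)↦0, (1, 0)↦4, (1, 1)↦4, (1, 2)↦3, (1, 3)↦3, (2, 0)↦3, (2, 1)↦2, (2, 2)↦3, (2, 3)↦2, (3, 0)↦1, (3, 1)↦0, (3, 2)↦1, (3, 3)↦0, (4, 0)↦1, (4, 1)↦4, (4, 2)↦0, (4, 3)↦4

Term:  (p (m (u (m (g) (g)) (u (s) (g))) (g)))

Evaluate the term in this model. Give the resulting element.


value = 2

  g = 3
  g = 3
  (m (g) (g)) = m(3, 3) = 2
  s = 3
  g = 3
  (u (s) (g)) = u(3, 3) = 0
  (u (m (g) (g)) (u (s) (g))) = u(2, 0) = 2
  g = 3
  (m (u (m (g) (g)) (u (s) (g))) (g)) = m(2, 3) = 4
  (p (m (u (m (g) (g)) (u (s) (g))) (g))) = p(4,) = 2


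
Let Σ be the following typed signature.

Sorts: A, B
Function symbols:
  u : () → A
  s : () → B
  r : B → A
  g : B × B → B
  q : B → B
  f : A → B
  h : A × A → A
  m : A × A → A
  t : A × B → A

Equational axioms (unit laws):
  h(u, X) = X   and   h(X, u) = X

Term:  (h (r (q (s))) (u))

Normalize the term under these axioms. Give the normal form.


normal form = (r (q (s)))

1. (h (r (q (s))) (u))  →  (r (q (s)))


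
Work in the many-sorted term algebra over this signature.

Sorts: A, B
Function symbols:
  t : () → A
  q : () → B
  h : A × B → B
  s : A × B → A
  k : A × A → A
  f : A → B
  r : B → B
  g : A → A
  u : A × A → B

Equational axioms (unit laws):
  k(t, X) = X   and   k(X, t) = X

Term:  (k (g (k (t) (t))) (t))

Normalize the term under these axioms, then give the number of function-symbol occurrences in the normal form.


1. (k (g (k (t) (t))) (t))  →  (g (k (t) (t)))
2. (g (k (t) (t)))  →  (g (t))
normal form: (g (t))

size = 2


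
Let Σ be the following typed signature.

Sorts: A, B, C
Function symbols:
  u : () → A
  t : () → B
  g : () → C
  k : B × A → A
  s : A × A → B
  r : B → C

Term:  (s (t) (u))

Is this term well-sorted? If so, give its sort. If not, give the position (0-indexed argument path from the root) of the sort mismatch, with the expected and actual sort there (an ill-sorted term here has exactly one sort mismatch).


  (t) : B
  (u) : A
(s (t) (u)) : ✗ arg 0 at [0] has sort B, expected A

ill-sorted at position [0]: expected A, got B


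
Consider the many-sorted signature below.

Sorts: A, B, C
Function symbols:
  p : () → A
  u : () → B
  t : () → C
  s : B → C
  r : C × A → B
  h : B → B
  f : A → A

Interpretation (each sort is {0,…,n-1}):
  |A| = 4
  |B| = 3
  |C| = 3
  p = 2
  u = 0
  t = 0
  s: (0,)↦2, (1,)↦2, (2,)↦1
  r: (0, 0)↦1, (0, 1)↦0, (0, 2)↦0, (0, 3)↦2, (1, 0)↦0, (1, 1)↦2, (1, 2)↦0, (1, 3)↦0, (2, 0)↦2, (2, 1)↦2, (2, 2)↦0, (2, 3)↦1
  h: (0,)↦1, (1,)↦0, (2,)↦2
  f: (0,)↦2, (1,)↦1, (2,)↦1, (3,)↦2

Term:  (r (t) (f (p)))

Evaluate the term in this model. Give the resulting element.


  t = 0
  p = 2
  (f (p)) = f(2,) = 1
  (r (t) (f (p))) = r(0, 1) = 0

value = 0


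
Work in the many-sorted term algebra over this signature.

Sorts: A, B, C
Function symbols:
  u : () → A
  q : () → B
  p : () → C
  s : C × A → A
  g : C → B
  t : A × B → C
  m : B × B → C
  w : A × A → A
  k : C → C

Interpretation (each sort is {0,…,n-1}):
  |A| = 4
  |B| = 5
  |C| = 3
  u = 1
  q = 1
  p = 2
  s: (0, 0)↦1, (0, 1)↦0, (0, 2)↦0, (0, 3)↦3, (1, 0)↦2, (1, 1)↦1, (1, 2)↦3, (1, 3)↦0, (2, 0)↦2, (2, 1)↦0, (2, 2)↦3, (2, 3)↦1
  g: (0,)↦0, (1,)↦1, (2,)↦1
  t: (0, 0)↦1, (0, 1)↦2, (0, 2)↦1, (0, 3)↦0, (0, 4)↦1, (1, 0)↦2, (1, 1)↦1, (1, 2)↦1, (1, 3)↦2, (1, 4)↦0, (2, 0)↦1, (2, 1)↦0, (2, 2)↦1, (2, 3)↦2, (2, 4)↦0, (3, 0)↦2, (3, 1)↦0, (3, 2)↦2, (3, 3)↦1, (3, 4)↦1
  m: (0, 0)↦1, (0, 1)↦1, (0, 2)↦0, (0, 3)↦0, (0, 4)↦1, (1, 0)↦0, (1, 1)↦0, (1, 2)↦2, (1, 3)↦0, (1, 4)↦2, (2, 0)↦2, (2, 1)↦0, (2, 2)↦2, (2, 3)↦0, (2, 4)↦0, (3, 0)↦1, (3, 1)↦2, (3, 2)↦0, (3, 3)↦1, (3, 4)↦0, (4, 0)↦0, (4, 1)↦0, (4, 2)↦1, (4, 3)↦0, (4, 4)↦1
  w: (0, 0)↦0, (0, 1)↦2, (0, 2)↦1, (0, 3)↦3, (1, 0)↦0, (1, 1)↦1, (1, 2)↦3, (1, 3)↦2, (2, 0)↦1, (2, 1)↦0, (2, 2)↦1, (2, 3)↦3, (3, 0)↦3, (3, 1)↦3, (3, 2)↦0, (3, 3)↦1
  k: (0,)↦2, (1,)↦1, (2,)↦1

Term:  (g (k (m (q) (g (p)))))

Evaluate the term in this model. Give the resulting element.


value = 1

  q = 1
  p = 2
  (g (p)) = g(2,) = 1
  (m (q) (g (p))) = m(1, 1) = 0
  (k (m (q) (g (p)))) = k(0,) = 2
  (g (k (m (q) (g (p))))) = g(2,) = 1


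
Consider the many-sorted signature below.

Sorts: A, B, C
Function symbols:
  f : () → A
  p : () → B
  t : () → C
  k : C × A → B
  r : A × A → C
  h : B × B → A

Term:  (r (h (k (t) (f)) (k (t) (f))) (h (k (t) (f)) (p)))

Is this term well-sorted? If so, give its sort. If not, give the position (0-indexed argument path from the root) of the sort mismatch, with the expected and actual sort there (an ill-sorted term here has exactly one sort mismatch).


well-sorted; sort = C

      (t) : C
      (f) : A
    (k (t) (f)) : B
      (t) : C
      (f) : A
    (k (t) (f)) : B
  (h (k (t) (f)) (k (t) (f))) : A
      (t) : C
      (f) : A
    (k (t) (f)) : B
    (p) : B
  (h (k (t) (f)) (p)) : A
(r (h (k (t) (f)) (k (t) (f))) (h (k (t) (f)) (p))) : C


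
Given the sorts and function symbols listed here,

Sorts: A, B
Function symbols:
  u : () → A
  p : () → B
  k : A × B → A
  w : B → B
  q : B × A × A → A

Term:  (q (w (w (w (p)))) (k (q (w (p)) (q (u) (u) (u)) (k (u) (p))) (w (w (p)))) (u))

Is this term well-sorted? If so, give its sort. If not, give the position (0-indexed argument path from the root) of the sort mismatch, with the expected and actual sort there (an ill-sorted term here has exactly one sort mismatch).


        (p) : B
      (w (p)) : B
    (w (w (p))) : B
  (w (w (w (p)))) : B
        (p) : B
      (w (p)) : B
        (u) : A
        (u) : A
        (u) : A
      (q (u) (u) (u)) : ✗ arg 0 at [1, 0, 1, 0] has sort A, expected B
        (u) : A
        (p) : B
      (k (u) (p)) : A
        (p) : B
      (w (p)) : B
    (w (w (p))) : B
  (u) : A

ill-sorted at position [1, 0, 1, 0]: expected B, got A


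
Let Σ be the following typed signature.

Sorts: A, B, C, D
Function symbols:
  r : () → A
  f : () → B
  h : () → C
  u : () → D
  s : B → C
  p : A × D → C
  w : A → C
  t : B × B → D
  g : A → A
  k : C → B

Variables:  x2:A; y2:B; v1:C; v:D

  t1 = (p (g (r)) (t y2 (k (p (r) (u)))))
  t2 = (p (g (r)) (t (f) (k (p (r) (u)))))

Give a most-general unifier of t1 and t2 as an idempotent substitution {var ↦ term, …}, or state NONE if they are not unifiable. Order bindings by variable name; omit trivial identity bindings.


{y2 ↦ (f)}


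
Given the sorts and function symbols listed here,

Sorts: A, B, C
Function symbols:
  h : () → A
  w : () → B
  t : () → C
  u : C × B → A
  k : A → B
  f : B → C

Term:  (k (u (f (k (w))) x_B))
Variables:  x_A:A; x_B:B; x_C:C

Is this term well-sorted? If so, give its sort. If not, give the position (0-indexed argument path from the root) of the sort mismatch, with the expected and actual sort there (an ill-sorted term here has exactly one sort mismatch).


ill-sorted at position [0, 0, 0, 0]: expected A, got B

        (w) : B
      (k (w)) : ✗ arg 0 at [0, 0, 0, 0] has sort B, expected A
    x_B : B


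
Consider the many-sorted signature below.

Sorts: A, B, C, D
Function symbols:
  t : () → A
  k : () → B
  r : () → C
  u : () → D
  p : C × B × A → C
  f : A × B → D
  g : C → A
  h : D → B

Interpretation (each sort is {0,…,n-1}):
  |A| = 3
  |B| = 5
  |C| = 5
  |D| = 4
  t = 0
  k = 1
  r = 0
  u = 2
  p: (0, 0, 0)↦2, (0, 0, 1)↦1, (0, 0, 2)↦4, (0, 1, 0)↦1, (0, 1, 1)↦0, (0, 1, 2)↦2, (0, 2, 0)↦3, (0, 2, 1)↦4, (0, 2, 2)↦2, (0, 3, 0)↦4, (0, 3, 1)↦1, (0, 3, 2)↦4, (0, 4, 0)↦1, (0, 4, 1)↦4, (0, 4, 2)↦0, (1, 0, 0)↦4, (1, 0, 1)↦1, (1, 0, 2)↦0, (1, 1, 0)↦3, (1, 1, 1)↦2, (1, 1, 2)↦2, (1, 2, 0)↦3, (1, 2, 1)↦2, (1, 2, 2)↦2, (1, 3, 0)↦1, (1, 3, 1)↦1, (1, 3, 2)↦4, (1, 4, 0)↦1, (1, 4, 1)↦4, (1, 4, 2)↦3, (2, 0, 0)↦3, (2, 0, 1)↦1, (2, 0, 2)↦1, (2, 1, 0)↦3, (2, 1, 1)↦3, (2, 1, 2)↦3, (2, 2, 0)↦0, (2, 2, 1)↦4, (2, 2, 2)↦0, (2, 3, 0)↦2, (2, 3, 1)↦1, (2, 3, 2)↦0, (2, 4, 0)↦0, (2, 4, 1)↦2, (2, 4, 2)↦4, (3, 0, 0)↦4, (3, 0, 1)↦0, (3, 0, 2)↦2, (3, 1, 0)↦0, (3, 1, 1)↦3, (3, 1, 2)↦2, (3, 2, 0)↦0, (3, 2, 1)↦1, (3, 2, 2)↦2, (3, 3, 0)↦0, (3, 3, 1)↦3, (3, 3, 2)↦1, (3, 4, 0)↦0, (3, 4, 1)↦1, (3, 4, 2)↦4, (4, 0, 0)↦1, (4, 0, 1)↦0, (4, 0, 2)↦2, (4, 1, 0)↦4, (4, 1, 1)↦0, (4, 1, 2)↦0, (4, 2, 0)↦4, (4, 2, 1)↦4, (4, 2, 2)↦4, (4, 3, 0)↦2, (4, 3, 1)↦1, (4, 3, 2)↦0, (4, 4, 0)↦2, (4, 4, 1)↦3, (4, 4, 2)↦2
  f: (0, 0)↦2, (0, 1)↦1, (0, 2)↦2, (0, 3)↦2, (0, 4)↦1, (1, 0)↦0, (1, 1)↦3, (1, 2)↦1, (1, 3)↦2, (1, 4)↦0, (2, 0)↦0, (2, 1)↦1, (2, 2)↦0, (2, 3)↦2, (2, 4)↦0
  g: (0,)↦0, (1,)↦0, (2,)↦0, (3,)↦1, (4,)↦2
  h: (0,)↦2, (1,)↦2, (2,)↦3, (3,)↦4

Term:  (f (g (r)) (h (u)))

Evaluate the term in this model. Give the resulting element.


  r = 0
  (g (r)) = g(0,) = 0
  u = 2
  (h (u)) = h(2,) = 3
  (f (g (r)) (h (u))) = f(0, 3) = 2

value = 2


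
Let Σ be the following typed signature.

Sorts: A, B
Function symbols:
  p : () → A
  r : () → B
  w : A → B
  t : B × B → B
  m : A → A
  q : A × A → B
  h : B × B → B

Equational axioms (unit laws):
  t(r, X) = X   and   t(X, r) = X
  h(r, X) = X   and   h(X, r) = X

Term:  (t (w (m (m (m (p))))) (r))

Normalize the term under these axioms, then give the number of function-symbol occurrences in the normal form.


1. (t (w (m (m (m (p))))) (r))  →  (w (m (m (m (p)))))
normal form: (w (m (m (m (p)))))

size = 5
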